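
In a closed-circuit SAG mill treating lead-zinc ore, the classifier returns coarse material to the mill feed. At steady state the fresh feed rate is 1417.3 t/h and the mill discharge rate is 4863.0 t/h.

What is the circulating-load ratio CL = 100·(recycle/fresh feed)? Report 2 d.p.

Discharge = new feed + return, hence
R = M − F = 4863.0 − 1417.3 = 3445.7 t/h
CL = 100·R/F = 100·3445.7/1417.3 = 243.12 %

CL = 243.12 %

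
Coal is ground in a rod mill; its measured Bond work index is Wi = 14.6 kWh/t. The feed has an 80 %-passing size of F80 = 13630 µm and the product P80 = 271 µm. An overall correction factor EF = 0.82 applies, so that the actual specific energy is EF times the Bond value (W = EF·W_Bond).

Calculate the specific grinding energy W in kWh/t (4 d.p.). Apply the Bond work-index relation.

W = 10 Wi (P80^-0.5 − F80^-0.5)
1/√271 = 0.060746;  1/√13630 = 0.008565
W = 10·14.6·(0.060746 − 0.008565) = 7.6183 kWh/t
W_actual = 0.82 × 7.6183 = 6.2470 kWh/t

W = 6.2470 kWh/t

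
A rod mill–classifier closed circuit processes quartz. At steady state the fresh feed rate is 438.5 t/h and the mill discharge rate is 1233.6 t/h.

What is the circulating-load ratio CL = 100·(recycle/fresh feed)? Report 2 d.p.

M = F + R at steady state, so:
R = M − F = 1233.6 − 438.5 = 795.1 t/h
CL = 100·R/F = 100·795.1/438.5 = 181.32 %

CL = 181.32 %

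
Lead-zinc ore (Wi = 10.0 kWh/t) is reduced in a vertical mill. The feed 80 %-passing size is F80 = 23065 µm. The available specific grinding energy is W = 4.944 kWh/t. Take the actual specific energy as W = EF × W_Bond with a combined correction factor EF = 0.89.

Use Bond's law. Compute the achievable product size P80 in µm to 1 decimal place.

W = 10 Wi (1/√P80 − 1/√F80)  [Bond]
W_Bond = W / EF = 4.944 / 0.89 = 5.5551 kWh/t
⇒ 1/√P80 = W_Bond/(10·Wi) + 1/√F80
  = 5.5551/(10·10.0) + 1/√23065 = 0.055551 + 0.006585 = 0.062135
P80 = (1/0.062135)² = 16.0940² = 259.02 µm

P80 = 259.0 µm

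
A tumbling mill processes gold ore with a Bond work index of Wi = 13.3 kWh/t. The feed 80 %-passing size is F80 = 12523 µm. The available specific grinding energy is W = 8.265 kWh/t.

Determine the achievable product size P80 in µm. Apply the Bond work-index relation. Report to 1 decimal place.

W = 10·Wi·(P80^(-½) − F80^(-½))
P80^-0.5 = F80^-0.5 + W/(10 Wi)
  = 8.2650/(10·13.3) + 1/√12523 = 0.062143 + 0.008936 = 0.071079
P80 = (1/0.071079)² = 14.0689² = 197.93 µm

P80 = 197.9 µm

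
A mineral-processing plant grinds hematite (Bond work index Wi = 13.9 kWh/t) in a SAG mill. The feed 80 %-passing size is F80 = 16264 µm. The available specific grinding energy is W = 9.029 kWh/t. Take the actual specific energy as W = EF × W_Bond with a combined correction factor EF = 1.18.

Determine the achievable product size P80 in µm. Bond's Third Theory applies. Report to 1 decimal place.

Bond: W = 10·Wi·(1/√P80 − 1/√F80)
W_Bond = W / EF = 9.029 / 1.18 = 7.6517 kWh/t
P80^(−½) = W_Bond/(10 Wi) + F80^(−½)
  = 7.6517/(10·13.9) + 1/√16264 = 0.055048 + 0.007841 = 0.062889
P80 = (1/0.062889)² = 15.9009² = 252.84 µm

P80 = 252.8 µm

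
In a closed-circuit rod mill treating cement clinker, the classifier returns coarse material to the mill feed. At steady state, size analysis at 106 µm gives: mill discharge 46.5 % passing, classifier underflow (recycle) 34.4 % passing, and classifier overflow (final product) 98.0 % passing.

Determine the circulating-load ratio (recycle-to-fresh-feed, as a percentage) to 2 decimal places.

Let r = R/F. Size balance at 106 µm:
r = (o − d)/(d − u)
r = (98.0 − 46.5)/(46.5 − 34.4) = 51.5/12.1 = 4.2562
CL = 100·r = 425.62 %

CL = 425.62 %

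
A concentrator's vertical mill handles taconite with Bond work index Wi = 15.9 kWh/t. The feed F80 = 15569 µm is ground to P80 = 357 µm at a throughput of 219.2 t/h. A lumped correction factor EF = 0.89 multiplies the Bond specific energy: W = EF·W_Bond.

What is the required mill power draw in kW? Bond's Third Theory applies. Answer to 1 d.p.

P = 1393.1 kW

W = 10 Wi / √P80 − 10 Wi / √F80
W = 10·15.9·(1/√357 − 1/√15569) = 10·15.9·(0.044911) = 7.1409 kWh/t
Corrected W = EF·W_Bond = 0.89·7.1409 = 6.3554 kWh/t
P = W·T = 6.3554·219.2 = 1393.1 kW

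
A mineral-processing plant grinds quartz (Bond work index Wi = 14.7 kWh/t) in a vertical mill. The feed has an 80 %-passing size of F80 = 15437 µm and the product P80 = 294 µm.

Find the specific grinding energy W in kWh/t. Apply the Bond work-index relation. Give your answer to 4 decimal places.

W = 7.3901 kWh/t

W = 10·Wi·(P80^(-½) − F80^(-½))
1/√294 = 0.058321;  1/√15437 = 0.008049
W = 10·14.7·(0.058321 − 0.008049) = 7.3901 kWh/t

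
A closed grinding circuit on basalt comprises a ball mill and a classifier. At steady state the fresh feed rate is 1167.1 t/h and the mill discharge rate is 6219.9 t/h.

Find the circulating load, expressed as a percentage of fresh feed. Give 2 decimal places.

Steady state: M = F + R.
R = M − F = 6219.9 − 1167.1 = 5052.8 t/h
CL = 100·R/F = 100·5052.8/1167.1 = 432.94 %

CL = 432.94 %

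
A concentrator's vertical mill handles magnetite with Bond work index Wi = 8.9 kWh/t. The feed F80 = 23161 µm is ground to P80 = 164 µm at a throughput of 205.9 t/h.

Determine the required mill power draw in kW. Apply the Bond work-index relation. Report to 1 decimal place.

P = 1310.5 kW

W_Bond = 10·Wi·(1/√P₈₀ − 1/√F₈₀)
W = 10·8.9·(1/√164 − 1/√23161) = 10·8.9·(0.071516) = 6.3649 kWh/t
Mill draw = 6.3649 × 205.9 = 1310.5 kW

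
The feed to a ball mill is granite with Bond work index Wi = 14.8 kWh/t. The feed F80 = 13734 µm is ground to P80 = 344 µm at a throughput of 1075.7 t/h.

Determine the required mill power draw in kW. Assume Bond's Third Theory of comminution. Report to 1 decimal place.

Bond:  W = 10 Wi (1/√P − 1/√F)
W = 10·14.8·(1/√344 − 1/√13734) = 10·14.8·(0.045383) = 6.7167 kWh/t
P = W·T = 6.7167·1075.7 = 7225.2 kW

P = 7225.2 kW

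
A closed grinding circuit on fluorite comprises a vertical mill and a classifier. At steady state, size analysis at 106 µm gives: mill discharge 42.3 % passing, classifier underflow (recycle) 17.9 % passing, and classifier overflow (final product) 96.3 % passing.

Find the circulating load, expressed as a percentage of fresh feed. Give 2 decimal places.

CL = 221.31 %

Mass balance on the −106 µm fraction:
Fd + Rd = Ru + Fo ⇒ R/F = (o−d)/(d−u)
r = (96.3 − 42.3)/(42.3 − 17.9) = 54.0/24.4 = 2.2131
CL = 100·r = 221.31 %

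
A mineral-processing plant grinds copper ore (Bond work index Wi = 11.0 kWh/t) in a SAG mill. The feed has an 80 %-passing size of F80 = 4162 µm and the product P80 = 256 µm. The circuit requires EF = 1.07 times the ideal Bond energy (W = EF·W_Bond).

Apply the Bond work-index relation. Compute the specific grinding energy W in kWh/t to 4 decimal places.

W = 10·Wi·[P80^(−½) − F80^(−½)]
1/√256 = 0.062500;  1/√4162 = 0.015501
W = 10·11.0·(0.062500 − 0.015501) = 5.1699 kWh/t
W_actual = 1.07 × 5.1699 = 5.5318 kWh/t

W = 5.5318 kWh/t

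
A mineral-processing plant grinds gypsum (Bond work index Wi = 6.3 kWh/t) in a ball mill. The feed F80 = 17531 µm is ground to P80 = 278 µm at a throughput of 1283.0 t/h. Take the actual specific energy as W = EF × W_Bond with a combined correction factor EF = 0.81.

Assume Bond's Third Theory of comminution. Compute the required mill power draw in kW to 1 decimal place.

P = 3432.2 kW

W_Bond = 10·Wi·(1/√P₈₀ − 1/√F₈₀)
W = 10·6.3·(1/√278 − 1/√17531) = 10·6.3·(0.052423) = 3.3027 kWh/t
With EF = 0.81: W = 3.3027·0.81 = 2.6752 kWh/t
P = W·T = 2.6752·1283.0 = 3432.2 kW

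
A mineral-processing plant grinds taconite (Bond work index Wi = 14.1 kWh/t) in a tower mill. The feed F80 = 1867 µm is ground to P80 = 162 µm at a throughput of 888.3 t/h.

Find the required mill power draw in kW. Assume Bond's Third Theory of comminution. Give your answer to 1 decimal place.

Bond: W = 10·Wi·(1/√P80 − 1/√F80)
W = 10·14.1·(1/√162 − 1/√1867) = 10·14.1·(0.055424) = 7.8148 kWh/t
P = W·T = 7.8148·888.3 = 6941.9 kW

P = 6941.9 kW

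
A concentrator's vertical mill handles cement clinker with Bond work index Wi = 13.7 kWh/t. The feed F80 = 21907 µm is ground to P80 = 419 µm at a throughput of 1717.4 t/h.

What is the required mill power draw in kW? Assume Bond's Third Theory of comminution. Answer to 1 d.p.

P = 9904.7 kW

W = 10·Wi·[P80^(−½) − F80^(−½)]
W = 10·13.7·(1/√419 − 1/√21907) = 10·13.7·(0.042097) = 5.7673 kWh/t
P_mill = W·ṁ = 5.7673·1717.4 = 9904.7 kW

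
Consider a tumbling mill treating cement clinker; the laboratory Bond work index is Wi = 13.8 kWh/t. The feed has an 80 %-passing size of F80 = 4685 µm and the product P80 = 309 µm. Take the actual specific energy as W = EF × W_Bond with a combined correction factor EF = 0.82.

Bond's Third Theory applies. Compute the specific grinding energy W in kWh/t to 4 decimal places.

W = 10 Wi / √P80 − 10 Wi / √F80
1/√309 = 0.056888;  1/√4685 = 0.014610
W = 10·13.8·(0.056888 − 0.014610) = 5.8344 kWh/t
W_actual = 0.82 × 5.8344 = 4.7842 kWh/t

W = 4.7842 kWh/t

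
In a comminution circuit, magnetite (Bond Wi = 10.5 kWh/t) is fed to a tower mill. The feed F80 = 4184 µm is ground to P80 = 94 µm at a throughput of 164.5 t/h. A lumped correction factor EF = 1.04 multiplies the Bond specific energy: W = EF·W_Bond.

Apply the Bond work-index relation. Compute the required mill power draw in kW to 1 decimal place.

P = 1575.1 kW

Bond:  W = 10 Wi (1/√P − 1/√F)
W = 10·10.5·(1/√94 − 1/√4184) = 10·10.5·(0.087682) = 9.2066 kWh/t
Corrected W = EF·W_Bond = 1.04·9.2066 = 9.5749 kWh/t
Mill draw = 9.5749 × 164.5 = 1575.1 kW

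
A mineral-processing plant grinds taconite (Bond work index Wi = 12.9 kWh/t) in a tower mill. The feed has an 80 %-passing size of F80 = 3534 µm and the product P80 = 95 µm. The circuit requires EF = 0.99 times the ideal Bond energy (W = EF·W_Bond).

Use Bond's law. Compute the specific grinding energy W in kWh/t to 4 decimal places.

W = 10 Wi (P80^-0.5 − F80^-0.5)
1/√95 = 0.102598;  1/√3534 = 0.016822
W = 10·12.9·(0.102598 − 0.016822) = 11.0651 kWh/t
With EF = 0.99: W = 11.0651·0.99 = 10.9545 kWh/t

W = 10.9545 kWh/t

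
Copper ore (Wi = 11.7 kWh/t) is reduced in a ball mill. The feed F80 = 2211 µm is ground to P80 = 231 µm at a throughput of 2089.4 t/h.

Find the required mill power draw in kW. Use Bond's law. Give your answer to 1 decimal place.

W_Bond = 10·Wi·(1/√P₈₀ − 1/√F₈₀)
W = 10·11.7·(1/√231 − 1/√2211) = 10·11.7·(0.044528) = 5.2098 kWh/t
P_mill = W·ṁ = 5.2098·2089.4 = 10885.4 kW

P = 10885.4 kW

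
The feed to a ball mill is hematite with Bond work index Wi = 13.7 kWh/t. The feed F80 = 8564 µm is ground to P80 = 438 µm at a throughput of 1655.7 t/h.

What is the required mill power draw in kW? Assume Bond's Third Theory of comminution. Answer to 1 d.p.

P = 8387.3 kW

W = 10 Wi (P80^-0.5 − F80^-0.5)
W = 10·13.7·(1/√438 − 1/√8564) = 10·13.7·(0.036976) = 5.0657 kWh/t
P = W·T = 5.0657·1655.7 = 8387.3 kW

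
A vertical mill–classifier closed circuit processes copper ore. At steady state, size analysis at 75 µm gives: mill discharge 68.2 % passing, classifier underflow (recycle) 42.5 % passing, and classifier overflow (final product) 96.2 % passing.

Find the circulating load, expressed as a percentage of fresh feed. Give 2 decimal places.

Classifier node, passing 75 µm:
r = (o − d)/(d − u)
r = (96.2 − 68.2)/(68.2 − 42.5) = 28.0/25.7 = 1.0895
CL = 100·r = 108.95 %

CL = 108.95 %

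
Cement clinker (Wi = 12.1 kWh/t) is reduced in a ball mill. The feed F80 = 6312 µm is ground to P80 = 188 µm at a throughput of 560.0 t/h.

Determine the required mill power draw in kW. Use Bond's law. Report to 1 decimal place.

P = 4089.0 kW

W = 10 Wi (P80^-0.5 − F80^-0.5)
W = 10·12.1·(1/√188 − 1/√6312) = 10·12.1·(0.060346) = 7.3018 kWh/t
P_mill = W·ṁ = 7.3018·560.0 = 4089.0 kW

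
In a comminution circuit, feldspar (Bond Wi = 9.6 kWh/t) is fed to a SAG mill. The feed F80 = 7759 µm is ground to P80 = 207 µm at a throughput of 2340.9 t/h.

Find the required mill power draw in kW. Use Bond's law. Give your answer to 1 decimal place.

W = 10 Wi / √P80 − 10 Wi / √F80
W = 10·9.6·(1/√207 − 1/√7759) = 10·9.6·(0.058152) = 5.5826 kWh/t
Mill draw = 5.5826 × 2340.9 = 13068.3 kW

P = 13068.3 kW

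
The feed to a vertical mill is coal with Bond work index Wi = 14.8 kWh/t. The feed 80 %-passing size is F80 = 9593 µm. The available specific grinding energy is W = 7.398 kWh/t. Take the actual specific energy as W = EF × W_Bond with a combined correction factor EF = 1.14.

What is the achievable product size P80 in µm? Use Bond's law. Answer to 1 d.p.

P80 = 342.2 µm

W_Bond = 10·Wi·(1/√P₈₀ − 1/√F₈₀)
W_Bond = W / EF = 7.398 / 1.14 = 6.4895 kWh/t
⇒ 1/√P80 = W_Bond/(10·Wi) + 1/√F80
  = 6.4895/(10·14.8) + 1/√9593 = 0.043848 + 0.010210 = 0.054058
P80 = (1/0.054058)² = 18.4987² = 342.20 µm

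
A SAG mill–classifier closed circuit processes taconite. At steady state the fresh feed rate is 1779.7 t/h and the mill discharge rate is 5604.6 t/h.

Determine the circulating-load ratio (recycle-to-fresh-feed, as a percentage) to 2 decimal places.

CL = 214.92 %

M = F + R at steady state, so:
R = M − F = 5604.6 − 1779.7 = 3824.9 t/h
CL = 100·R/F = 100·3824.9/1779.7 = 214.92 %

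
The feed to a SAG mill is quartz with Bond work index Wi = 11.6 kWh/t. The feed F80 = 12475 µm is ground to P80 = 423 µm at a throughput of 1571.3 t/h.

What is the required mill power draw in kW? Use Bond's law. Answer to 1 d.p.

W = 10·Wi·[P80^(−½) − F80^(−½)]
W = 10·11.6·(1/√423 − 1/√12475) = 10·11.6·(0.039668) = 4.6015 kWh/t
Mill draw = 4.6015 × 1571.3 = 7230.4 kW

P = 7230.4 kW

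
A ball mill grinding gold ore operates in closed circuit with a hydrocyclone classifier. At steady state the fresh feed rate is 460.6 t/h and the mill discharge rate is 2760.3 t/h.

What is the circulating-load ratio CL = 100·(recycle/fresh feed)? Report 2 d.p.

CL = 499.28 %

Steady state: M = F + R.
R = M − F = 2760.3 − 460.6 = 2299.7 t/h
CL = 100·R/F = 100·2299.7/460.6 = 499.28 %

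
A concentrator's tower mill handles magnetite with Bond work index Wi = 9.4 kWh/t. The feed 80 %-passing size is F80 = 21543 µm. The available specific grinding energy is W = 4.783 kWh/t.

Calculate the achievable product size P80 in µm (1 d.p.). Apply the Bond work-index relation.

Bond: W = 10·Wi·(1/√P80 − 1/√F80)
⇒ 1/√P80 = W/(10 Wi) + 1/√F80
  = 4.7830/(10·9.4) + 1/√21543 = 0.050883 + 0.006813 = 0.057696
P80 = (1/0.057696)² = 17.3322² = 300.40 µm

P80 = 300.4 µm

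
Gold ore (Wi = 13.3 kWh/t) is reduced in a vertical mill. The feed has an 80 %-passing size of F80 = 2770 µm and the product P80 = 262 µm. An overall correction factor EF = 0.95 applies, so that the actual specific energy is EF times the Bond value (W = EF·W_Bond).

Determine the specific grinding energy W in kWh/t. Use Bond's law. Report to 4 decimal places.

Bond:  W = 10 Wi (1/√P − 1/√F)
1/√262 = 0.061780;  1/√2770 = 0.019000
W = 10·13.3·(0.061780 − 0.019000) = 5.6897 kWh/t
With EF = 0.95: W = 5.6897·0.95 = 5.4052 kWh/t

W = 5.4052 kWh/t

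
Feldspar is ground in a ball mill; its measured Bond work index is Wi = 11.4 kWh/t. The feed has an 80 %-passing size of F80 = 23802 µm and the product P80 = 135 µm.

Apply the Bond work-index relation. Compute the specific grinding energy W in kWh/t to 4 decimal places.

W = 9.0726 kWh/t

W = 10·Wi·(P80^(-½) − F80^(-½))
1/√135 = 0.086066;  1/√23802 = 0.006482
W = 10·11.4·(0.086066 − 0.006482) = 9.0726 kWh/t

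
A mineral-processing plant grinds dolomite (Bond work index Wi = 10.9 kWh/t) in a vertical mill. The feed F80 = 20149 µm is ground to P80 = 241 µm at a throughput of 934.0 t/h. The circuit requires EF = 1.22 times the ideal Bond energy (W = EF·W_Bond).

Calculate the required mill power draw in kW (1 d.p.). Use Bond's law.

P = 7125.6 kW

W = 10 Wi (P80^-0.5 − F80^-0.5)
W = 10·10.9·(1/√241 − 1/√20149) = 10·10.9·(0.057371) = 6.2534 kWh/t
Apply correction: 6.2534 × 1.22 = 7.6292 kWh/t
Mill draw = 7.6292 × 934.0 = 7125.6 kW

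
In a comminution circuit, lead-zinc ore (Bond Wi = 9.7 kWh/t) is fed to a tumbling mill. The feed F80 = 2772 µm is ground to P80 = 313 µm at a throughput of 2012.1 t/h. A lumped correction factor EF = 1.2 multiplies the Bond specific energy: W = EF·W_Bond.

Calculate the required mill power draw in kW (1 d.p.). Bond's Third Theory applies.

P = 8789.8 kW

W = 10 Wi (1/√P80 − 1/√F80)  [Bond]
W = 10·9.7·(1/√313 − 1/√2772) = 10·9.7·(0.037530) = 3.6404 kWh/t
With EF = 1.2: W = 3.6404·1.2 = 4.3685 kWh/t
P_mill = W·ṁ = 4.3685·2012.1 = 8789.8 kW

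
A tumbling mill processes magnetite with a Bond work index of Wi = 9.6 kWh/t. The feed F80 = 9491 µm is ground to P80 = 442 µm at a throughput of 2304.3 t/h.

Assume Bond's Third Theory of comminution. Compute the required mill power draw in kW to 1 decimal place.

Bond:  W = 10 Wi (1/√P − 1/√F)
W = 10·9.6·(1/√442 − 1/√9491) = 10·9.6·(0.037301) = 3.5808 kWh/t
Mill draw = 3.5808 × 2304.3 = 8251.3 kW

P = 8251.3 kW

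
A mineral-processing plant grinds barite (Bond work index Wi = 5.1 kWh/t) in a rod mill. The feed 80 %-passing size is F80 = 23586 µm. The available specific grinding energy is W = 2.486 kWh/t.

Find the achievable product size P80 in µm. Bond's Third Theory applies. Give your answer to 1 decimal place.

P80 = 327.5 µm

W = 10·Wi·(P80^(-½) − F80^(-½))
P80^(−½) = W/(10 Wi) + F80^(−½)
  = 2.4860/(10·5.1) + 1/√23586 = 0.048745 + 0.006511 = 0.055256
P80 = (1/0.055256)² = 18.0974² = 327.52 µm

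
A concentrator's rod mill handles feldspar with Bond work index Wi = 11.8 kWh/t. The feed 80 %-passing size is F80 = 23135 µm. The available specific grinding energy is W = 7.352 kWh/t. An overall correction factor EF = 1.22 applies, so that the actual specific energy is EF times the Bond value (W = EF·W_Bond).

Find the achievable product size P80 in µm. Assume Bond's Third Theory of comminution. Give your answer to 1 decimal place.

W = 10 Wi (P80^-0.5 − F80^-0.5)
W_Bond = W / EF = 7.352 / 1.22 = 6.0262 kWh/t
P80^-0.5 = F80^-0.5 + W_Bond/(10 Wi)
  = 6.0262/(10·11.8) + 1/√23135 = 0.051070 + 0.006575 = 0.057644
P80 = (1/0.057644)² = 17.3478² = 300.95 µm

P80 = 300.9 µm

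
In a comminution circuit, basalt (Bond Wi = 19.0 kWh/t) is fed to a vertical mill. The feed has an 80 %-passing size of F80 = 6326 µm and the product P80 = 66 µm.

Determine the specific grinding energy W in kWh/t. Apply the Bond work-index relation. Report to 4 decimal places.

W = 20.9985 kWh/t

W_Bond = 10·Wi·(1/√P₈₀ − 1/√F₈₀)
1/√66 = 0.123091;  1/√6326 = 0.012573
W = 10·19.0·(0.123091 − 0.012573) = 20.9985 kWh/t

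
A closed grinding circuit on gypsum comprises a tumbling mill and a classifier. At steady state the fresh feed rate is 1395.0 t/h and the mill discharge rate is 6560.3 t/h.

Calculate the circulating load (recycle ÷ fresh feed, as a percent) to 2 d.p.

Mill node: discharge = fresh + recycle.
R = M − F = 6560.3 − 1395.0 = 5165.3 t/h
CL = 100·R/F = 100·5165.3/1395.0 = 370.27 %

CL = 370.27 %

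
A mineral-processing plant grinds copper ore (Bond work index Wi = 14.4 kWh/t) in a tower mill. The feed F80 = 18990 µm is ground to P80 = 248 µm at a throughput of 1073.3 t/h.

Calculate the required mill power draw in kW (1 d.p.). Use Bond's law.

Bond:  W = 10 Wi (1/√P − 1/√F)
W = 10·14.4·(1/√248 − 1/√18990) = 10·14.4·(0.056243) = 8.0990 kWh/t
Power = W × throughput = 8.0990 kWh/t × 1073.3 t/h = 8692.7 kW

P = 8692.7 kW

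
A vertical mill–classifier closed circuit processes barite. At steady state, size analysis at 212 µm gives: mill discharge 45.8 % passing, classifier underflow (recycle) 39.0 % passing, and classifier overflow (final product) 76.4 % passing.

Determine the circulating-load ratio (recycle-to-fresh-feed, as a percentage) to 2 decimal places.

CL = 450.00 %

Mass balance on the −212 µm fraction:
d + r·d = r·u + o → r(d−u) = o−d
r = (76.4 − 45.8)/(45.8 − 39.0) = 30.6/6.8 = 4.5000
CL = 100·r = 450.00 %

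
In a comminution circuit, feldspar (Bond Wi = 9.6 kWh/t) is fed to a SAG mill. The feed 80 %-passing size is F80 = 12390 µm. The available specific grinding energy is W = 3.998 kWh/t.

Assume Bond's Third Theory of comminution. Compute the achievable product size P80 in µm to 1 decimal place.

Bond: W = 10·Wi·(1/√P80 − 1/√F80)
1/√P80 = 1/√F80 + W/(10·Wi)
  = 3.9980/(10·9.6) + 1/√12390 = 0.041646 + 0.008984 = 0.050630
P80 = (1/0.050630)² = 19.7512² = 390.11 µm

P80 = 390.1 µm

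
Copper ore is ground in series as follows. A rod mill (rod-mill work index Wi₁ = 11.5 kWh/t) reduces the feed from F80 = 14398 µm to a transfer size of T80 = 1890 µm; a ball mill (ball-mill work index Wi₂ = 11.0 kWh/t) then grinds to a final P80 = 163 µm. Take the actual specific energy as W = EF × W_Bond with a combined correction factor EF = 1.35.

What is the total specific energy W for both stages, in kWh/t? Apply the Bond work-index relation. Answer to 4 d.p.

W = 10.4928 kWh/t

W = 10 Wi (P80^-0.5 − F80^-0.5)
Stage 1 (14398→1890 µm, Wi₁=11.5): W₁ = 10·11.5·(0.023002 − 0.008334) = 1.6869 kWh/t
Stage 2 (1890→163 µm, Wi₂=11.0): W₂ = 10·11.0·(0.078326 − 0.023002) = 6.0856 kWh/t
W = W₁ + W₂ = 1.6869 + 6.0856 = 7.7725 kWh/t
Corrected W = EF·W_Bond = 1.35·7.7725 = 10.4928 kWh/t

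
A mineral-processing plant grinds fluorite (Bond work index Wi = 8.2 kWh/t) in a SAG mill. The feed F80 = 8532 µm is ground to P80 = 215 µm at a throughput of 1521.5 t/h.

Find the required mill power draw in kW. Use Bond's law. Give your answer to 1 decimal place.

W_Bond = 10·Wi·(1/√P₈₀ − 1/√F₈₀)
W = 10·8.2·(1/√215 − 1/√8532) = 10·8.2·(0.057373) = 4.7046 kWh/t
P_mill = W·ṁ = 4.7046·1521.5 = 7158.1 kW

P = 7158.1 kW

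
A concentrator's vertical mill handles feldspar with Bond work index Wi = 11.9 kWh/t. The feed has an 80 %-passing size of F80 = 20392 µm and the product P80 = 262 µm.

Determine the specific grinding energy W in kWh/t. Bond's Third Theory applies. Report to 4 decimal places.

Bond: W = 10·Wi·(1/√P80 − 1/√F80)
1/√262 = 0.061780;  1/√20392 = 0.007003
W = 10·11.9·(0.061780 − 0.007003) = 6.5185 kWh/t

W = 6.5185 kWh/t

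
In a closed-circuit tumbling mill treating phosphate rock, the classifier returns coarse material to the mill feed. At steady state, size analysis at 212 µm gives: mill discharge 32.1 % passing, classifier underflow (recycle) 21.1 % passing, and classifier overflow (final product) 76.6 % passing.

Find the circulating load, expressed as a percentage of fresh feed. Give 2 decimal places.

Two-product formula at 212 µm:
(1+r)·d = r·u + o ⇒ r = (o−d)/(d−u)
r = (76.6 − 32.1)/(32.1 − 21.1) = 44.5/11.0 = 4.0455
CL = 100·r = 404.55 %

CL = 404.55 %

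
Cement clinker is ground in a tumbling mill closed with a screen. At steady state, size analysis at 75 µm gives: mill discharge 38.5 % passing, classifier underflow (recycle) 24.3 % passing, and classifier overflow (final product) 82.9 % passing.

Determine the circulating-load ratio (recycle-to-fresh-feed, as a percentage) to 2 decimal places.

Balance %-passing 75 µm (r = R/F):
(1+r)d = ru + o → r = (o−d)/(d−u)
r = (82.9 − 38.5)/(38.5 − 24.3) = 44.4/14.2 = 3.1268
CL = 100·r = 312.68 %

CL = 312.68 %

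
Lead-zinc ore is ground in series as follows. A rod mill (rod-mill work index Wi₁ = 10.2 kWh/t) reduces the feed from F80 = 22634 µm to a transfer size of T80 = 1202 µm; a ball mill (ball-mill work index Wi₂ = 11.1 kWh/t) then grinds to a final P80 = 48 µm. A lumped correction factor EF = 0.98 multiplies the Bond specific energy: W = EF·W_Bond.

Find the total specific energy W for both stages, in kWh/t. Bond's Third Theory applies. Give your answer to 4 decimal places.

W = 14.7822 kWh/t

W_Bond = 10·Wi·(1/√P₈₀ − 1/√F₈₀)
Stage 1 (22634→1202 µm, Wi₁=10.2): W₁ = 10·10.2·(0.028843 − 0.006647) = 2.2641 kWh/t
Stage 2 (1202→48 µm, Wi₂=11.1): W₂ = 10·11.1·(0.144338 − 0.028843) = 12.8198 kWh/t
W = W₁ + W₂ = 2.2641 + 12.8198 = 15.0839 kWh/t
Corrected W = EF·W_Bond = 0.98·15.0839 = 14.7822 kWh/t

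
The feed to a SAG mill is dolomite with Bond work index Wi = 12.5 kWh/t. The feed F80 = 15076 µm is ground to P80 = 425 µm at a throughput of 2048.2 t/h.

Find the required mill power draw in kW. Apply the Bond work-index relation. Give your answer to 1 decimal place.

P = 10333.9 kW

Bond:  W = 10 Wi (1/√P − 1/√F)
W = 10·12.5·(1/√425 − 1/√15076) = 10·12.5·(0.040363) = 5.0453 kWh/t
Mill draw = 5.0453 × 2048.2 = 10333.9 kW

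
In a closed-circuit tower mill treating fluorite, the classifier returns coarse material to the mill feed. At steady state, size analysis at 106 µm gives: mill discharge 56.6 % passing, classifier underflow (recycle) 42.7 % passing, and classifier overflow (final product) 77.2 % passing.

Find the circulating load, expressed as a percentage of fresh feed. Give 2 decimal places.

CL = 148.20 %

Classifier node, passing 106 µm:
(1+r)·d = r·u + o ⇒ r = (o−d)/(d−u)
r = (77.2 − 56.6)/(56.6 − 42.7) = 20.6/13.9 = 1.4820
CL = 100·r = 148.20 %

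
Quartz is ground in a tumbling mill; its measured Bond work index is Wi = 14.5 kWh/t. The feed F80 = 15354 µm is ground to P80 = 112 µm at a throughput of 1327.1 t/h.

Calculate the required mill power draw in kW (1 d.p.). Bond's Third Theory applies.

P = 16629.9 kW

W = 10 Wi / √P80 − 10 Wi / √F80
W = 10·14.5·(1/√112 − 1/√15354) = 10·14.5·(0.086421) = 12.5310 kWh/t
P = W·T = 12.5310·1327.1 = 16629.9 kW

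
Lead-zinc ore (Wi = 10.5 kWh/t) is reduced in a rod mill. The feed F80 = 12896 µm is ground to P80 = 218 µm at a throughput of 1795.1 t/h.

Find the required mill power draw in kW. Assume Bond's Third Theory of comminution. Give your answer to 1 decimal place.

W_Bond = 10·Wi·(1/√P₈₀ − 1/√F₈₀)
W = 10·10.5·(1/√218 − 1/√12896) = 10·10.5·(0.058923) = 6.1869 kWh/t
P_mill = W·ṁ = 6.1869·1795.1 = 11106.1 kW

P = 11106.1 kW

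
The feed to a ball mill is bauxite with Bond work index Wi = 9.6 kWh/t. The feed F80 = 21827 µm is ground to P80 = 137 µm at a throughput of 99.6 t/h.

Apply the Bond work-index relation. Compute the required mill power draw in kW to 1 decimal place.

P = 752.2 kW

W = 10 Wi (P80^-0.5 − F80^-0.5)
W = 10·9.6·(1/√137 − 1/√21827) = 10·9.6·(0.078667) = 7.5520 kWh/t
P = W·T = 7.5520·99.6 = 752.2 kW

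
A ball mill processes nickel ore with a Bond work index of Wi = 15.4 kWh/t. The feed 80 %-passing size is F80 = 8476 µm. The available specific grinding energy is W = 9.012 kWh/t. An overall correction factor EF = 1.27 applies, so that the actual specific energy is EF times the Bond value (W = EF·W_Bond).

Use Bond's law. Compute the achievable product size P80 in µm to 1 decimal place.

W = 10·Wi·[P80^(−½) − F80^(−½)]
W_Bond = W / EF = 9.012 / 1.27 = 7.0961 kWh/t
1/√P80 = 1/√F80 + W_Bond/(10·Wi)
  = 7.0961/(10·15.4) + 1/√8476 = 0.046078 + 0.010862 = 0.056940
P80 = (1/0.056940)² = 17.5623² = 308.43 µm

P80 = 308.4 µm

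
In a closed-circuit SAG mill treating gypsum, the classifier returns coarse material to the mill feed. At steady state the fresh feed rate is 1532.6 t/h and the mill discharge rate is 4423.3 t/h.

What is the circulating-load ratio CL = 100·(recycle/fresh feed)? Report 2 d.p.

Mill node: discharge = fresh + recycle.
R = M − F = 4423.3 − 1532.6 = 2890.7 t/h
CL = 100·R/F = 100·2890.7/1532.6 = 188.61 %

CL = 188.61 %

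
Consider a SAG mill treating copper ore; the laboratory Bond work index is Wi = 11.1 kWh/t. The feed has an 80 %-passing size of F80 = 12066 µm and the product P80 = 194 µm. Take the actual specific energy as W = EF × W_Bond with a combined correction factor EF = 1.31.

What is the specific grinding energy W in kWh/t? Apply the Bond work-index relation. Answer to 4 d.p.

W = 9.1161 kWh/t

Bond:  W = 10 Wi (1/√P − 1/√F)
1/√194 = 0.071796;  1/√12066 = 0.009104
W = 10·11.1·(0.071796 − 0.009104) = 6.9588 kWh/t
W_actual = 1.31 × 6.9588 = 9.1161 kWh/t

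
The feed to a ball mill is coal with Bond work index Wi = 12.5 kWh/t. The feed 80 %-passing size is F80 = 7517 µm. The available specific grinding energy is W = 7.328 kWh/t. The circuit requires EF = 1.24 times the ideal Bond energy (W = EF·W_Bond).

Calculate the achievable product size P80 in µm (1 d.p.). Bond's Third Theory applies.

W = 10 Wi (1/√P80 − 1/√F80)  [Bond]
W_Bond = W / EF = 7.328 / 1.24 = 5.9097 kWh/t
⇒ 1/√P80 = W_Bond/(10·Wi) + 1/√F80
  = 5.9097/(10·12.5) + 1/√7517 = 0.047277 + 0.011534 = 0.058811
P80 = (1/0.058811)² = 17.0035² = 289.12 µm

P80 = 289.1 µm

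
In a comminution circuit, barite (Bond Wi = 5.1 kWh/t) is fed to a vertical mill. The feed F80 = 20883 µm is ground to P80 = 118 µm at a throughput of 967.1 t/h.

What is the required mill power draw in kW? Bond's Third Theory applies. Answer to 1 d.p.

P = 4199.2 kW

Bond:  W = 10 Wi (1/√P − 1/√F)
W = 10·5.1·(1/√118 − 1/√20883) = 10·5.1·(0.085138) = 4.3420 kWh/t
P_mill = W·ṁ = 4.3420·967.1 = 4199.2 kW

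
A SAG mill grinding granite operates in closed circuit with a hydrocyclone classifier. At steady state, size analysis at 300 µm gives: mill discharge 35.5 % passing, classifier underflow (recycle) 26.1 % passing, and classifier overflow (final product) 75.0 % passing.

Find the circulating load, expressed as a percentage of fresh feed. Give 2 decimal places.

CL = 420.21 %

Let r = R/F. Size balance at 300 µm:
Fd + Rd = Ru + Fo ⇒ R/F = (o−d)/(d−u)
r = (75.0 − 35.5)/(35.5 − 26.1) = 39.5/9.4 = 4.2021
CL = 100·r = 420.21 %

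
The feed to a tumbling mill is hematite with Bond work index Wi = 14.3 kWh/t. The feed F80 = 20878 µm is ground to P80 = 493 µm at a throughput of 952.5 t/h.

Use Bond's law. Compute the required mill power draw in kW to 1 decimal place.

P = 5191.8 kW

W = 10·Wi·(P80^(-½) − F80^(-½))
W = 10·14.3·(1/√493 − 1/√20878) = 10·14.3·(0.038117) = 5.4507 kWh/t
Power = W × throughput = 5.4507 kWh/t × 952.5 t/h = 5191.8 kW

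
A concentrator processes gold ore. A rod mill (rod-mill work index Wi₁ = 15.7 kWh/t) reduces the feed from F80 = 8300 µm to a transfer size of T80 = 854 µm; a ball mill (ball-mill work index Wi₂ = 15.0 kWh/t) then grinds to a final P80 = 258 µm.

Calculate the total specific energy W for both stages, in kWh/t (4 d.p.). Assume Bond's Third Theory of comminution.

Bond: W = 10·Wi·(1/√P80 − 1/√F80)
Stage 1 (8300→854 µm, Wi₁=15.7): W₁ = 10·15.7·(0.034219 − 0.010976) = 3.6491 kWh/t
Stage 2 (854→258 µm, Wi₂=15.0): W₂ = 10·15.0·(0.062257 − 0.034219) = 4.2057 kWh/t
W = W₁ + W₂ = 3.6491 + 4.2057 = 7.8548 kWh/t

W = 7.8548 kWh/t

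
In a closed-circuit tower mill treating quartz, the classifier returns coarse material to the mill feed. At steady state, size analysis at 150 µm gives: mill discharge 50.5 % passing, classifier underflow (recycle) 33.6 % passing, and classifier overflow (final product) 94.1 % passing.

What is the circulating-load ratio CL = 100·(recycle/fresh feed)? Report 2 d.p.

CL = 257.99 %

Mass balance on the −150 µm fraction:
d + r·d = r·u + o → r(d−u) = o−d
r = (94.1 − 50.5)/(50.5 − 33.6) = 43.6/16.9 = 2.5799
CL = 100·r = 257.99 %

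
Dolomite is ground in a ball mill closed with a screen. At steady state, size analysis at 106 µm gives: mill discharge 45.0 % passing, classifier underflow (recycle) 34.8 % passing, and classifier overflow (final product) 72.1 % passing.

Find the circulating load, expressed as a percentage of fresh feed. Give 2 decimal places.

CL = 265.69 %

Two-product formula at 106 µm:
d + r·d = r·u + o → r(d−u) = o−d
r = (72.1 − 45.0)/(45.0 − 34.8) = 27.1/10.2 = 2.6569
CL = 100·r = 265.69 %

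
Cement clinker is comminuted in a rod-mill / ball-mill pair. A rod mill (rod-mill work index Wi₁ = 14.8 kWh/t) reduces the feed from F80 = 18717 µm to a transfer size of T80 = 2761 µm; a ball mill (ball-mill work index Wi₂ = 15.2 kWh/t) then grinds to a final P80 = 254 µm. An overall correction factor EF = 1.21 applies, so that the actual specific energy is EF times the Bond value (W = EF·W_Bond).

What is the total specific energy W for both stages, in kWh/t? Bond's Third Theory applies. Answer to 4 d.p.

W = 10 Wi (P80^-0.5 − F80^-0.5)
Stage 1 (18717→2761 µm, Wi₁=14.8): W₁ = 10·14.8·(0.019031 − 0.007309) = 1.7348 kWh/t
Stage 2 (2761→254 µm, Wi₂=15.2): W₂ = 10·15.2·(0.062746 − 0.019031) = 6.6446 kWh/t
W = W₁ + W₂ = 1.7348 + 6.6446 = 8.3794 kWh/t
With EF = 1.21: W = 8.3794·1.21 = 10.1391 kWh/t

W = 10.1391 kWh/t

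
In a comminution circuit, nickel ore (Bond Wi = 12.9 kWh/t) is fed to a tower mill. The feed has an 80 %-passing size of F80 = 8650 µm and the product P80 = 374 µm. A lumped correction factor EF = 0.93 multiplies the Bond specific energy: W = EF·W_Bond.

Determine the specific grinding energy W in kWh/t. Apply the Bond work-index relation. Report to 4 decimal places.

Bond: W = 10·Wi·(1/√P80 − 1/√F80)
1/√374 = 0.051709;  1/√8650 = 0.010752
W = 10·12.9·(0.051709 − 0.010752) = 5.2834 kWh/t
Corrected W = EF·W_Bond = 0.93·5.2834 = 4.9136 kWh/t

W = 4.9136 kWh/t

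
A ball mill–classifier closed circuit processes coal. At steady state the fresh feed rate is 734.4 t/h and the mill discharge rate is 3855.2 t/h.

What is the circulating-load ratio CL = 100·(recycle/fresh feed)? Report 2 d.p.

Steady state: M = F + R.
R = M − F = 3855.2 − 734.4 = 3120.8 t/h
CL = 100·R/F = 100·3120.8/734.4 = 424.95 %

CL = 424.95 %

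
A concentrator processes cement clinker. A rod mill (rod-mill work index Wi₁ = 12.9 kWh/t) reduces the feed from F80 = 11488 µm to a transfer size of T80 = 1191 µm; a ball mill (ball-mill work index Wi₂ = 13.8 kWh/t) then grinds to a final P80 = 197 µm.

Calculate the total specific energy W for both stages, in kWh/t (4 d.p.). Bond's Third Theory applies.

W = 10 Wi / √P80 − 10 Wi / √F80
Stage 1 (11488→1191 µm, Wi₁=12.9): W₁ = 10·12.9·(0.028976 − 0.009330) = 2.5344 kWh/t
Stage 2 (1191→197 µm, Wi₂=13.8): W₂ = 10·13.8·(0.071247 − 0.028976) = 5.8334 kWh/t
W = W₁ + W₂ = 2.5344 + 5.8334 = 8.3677 kWh/t

W = 8.3677 kWh/t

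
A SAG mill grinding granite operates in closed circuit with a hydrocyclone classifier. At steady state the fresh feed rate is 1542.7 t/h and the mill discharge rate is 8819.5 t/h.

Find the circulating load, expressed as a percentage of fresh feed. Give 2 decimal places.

Discharge = new feed + return, hence
R = M − F = 8819.5 − 1542.7 = 7276.8 t/h
CL = 100·R/F = 100·7276.8/1542.7 = 471.69 %

CL = 471.69 %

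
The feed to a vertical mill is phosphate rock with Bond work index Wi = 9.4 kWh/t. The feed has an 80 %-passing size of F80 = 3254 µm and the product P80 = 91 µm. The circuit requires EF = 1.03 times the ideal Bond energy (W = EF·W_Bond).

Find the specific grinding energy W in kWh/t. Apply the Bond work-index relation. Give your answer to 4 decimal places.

W = 8.4522 kWh/t

W = 10 Wi / √P80 − 10 Wi / √F80
1/√91 = 0.104828;  1/√3254 = 0.017530
W = 10·9.4·(0.104828 − 0.017530) = 8.2060 kWh/t
Apply correction: 8.2060 × 1.03 = 8.4522 kWh/t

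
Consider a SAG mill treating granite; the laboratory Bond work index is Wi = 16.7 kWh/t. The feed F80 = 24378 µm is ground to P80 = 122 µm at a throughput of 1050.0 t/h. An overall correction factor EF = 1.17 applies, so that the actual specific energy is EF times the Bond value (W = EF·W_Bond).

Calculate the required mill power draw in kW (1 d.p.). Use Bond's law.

P = 17260.3 kW

W = 10 Wi / √P80 − 10 Wi / √F80
W = 10·16.7·(1/√122 − 1/√24378) = 10·16.7·(0.084131) = 14.0499 kWh/t
Corrected W = EF·W_Bond = 1.17·14.0499 = 16.4384 kWh/t
P_mill = W·ṁ = 16.4384·1050.0 = 17260.3 kW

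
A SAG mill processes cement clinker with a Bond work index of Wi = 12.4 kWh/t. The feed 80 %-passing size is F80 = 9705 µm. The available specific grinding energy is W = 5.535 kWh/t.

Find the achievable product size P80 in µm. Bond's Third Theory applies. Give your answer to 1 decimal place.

W = 10·Wi·[P80^(−½) − F80^(−½)]
⇒ 1/√P80 = W/(10·Wi) + 1/√F80
  = 5.5350/(10·12.4) + 1/√9705 = 0.044637 + 0.010151 = 0.054788
P80 = (1/0.054788)² = 18.2522² = 333.14 µm

P80 = 333.1 µm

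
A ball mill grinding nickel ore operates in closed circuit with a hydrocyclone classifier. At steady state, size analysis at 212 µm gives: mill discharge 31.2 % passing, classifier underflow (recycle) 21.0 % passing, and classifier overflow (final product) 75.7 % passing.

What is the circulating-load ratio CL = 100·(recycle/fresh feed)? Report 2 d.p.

Let r = R/F. Size balance at 212 µm:
r = (o − d)/(d − u)
r = (75.7 − 31.2)/(31.2 − 21.0) = 44.5/10.2 = 4.3627
CL = 100·r = 436.27 %

CL = 436.27 %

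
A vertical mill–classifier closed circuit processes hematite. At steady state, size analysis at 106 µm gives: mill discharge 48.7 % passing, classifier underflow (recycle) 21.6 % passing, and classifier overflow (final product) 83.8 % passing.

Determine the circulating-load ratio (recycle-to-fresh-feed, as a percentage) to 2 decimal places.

Let r = R/F. Size balance at 106 µm:
(1+r)d = ru + o → r = (o−d)/(d−u)
r = (83.8 − 48.7)/(48.7 − 21.6) = 35.1/27.1 = 1.2952
CL = 100·r = 129.52 %

CL = 129.52 %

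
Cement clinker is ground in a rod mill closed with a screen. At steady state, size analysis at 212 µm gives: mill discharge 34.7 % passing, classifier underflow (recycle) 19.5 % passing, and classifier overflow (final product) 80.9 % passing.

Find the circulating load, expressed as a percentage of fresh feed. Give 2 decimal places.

CL = 303.95 %

Let r = R/F. Size balance at 212 µm:
(1+r)d = ru + o → r = (o−d)/(d−u)
r = (80.9 − 34.7)/(34.7 − 19.5) = 46.2/15.2 = 3.0395
CL = 100·r = 303.95 %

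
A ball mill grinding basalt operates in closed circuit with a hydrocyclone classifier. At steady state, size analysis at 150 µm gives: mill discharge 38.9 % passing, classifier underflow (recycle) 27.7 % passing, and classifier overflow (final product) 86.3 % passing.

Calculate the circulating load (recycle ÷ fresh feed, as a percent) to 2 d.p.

CL = 423.21 %

Let r = R/F. Size balance at 150 µm:
d + r·d = r·u + o → r(d−u) = o−d
r = (86.3 − 38.9)/(38.9 − 27.7) = 47.4/11.2 = 4.2321
CL = 100·r = 423.21 %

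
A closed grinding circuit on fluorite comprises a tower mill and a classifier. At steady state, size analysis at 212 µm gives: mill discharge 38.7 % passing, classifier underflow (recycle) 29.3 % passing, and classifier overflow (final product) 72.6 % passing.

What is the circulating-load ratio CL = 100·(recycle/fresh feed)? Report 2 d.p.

CL = 360.64 %

Balance %-passing 212 µm (r = R/F):
(1+r)·d = r·u + o ⇒ r = (o−d)/(d−u)
r = (72.6 − 38.7)/(38.7 − 29.3) = 33.9/9.4 = 3.6064
CL = 100·r = 360.64 %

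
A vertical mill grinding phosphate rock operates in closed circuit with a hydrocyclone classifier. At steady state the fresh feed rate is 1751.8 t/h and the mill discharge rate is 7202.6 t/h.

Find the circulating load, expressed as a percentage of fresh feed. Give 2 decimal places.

Steady state: M = F + R.
R = M − F = 7202.6 − 1751.8 = 5450.8 t/h
CL = 100·R/F = 100·5450.8/1751.8 = 311.15 %

CL = 311.15 %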